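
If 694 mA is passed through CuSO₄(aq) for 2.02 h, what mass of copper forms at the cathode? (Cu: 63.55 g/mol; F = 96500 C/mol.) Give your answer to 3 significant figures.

1.66 g

Q = 0.694 A × 7272 s = 5047 C
Moles of electrons = 5047 / 96500 = 0.05230 mol
Cu²⁺ + 2e⁻ → Cu, so n(Cu) = 0.05230 / 2 = 0.02615 mol
m = 0.02615 × 63.55 = 1.66 g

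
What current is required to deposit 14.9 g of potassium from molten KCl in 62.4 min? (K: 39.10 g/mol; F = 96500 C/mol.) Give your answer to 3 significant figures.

n(K) = 14.9 / 39.10 = 0.3811 mol
K⁺ + e⁻ → K, so n(e⁻) = 0.3811 mol
Q = 0.3811 × 96500 = 36780 C
I = Q / t = 36780 / 3744 s = 9.82 A

9.82 A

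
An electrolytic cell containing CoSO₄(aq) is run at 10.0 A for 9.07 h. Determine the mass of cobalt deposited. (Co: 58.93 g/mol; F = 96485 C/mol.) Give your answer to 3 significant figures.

99.7 g

Q = 10.0 A × 32652 s = 3.265×10^5 C
Moles of electrons = 3.265×10^5 / 96485 = 3.384 mol
Co²⁺ + 2e⁻ → Co, so n(Co) = 3.384 / 2 = 1.692 mol
m = 1.692 × 58.93 = 99.7 g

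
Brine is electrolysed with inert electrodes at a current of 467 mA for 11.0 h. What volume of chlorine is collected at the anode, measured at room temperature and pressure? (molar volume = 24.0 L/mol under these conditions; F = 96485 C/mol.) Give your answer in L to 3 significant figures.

2.30 L

Charge passed = 0.467 × 39600 = 18490 C
n(e⁻) = 18490 / 96485 = 0.1916 mol
2Cl⁻ → Cl₂ + 2e⁻, so n(Cl₂) = 0.1916 / 2 = 0.09580 mol
V = 0.09580 × 24.0 = 2.299 L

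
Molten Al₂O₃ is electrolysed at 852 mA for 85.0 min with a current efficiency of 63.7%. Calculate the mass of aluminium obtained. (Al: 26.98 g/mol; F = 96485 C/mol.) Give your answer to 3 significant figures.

Q = 0.852 × 5100 = 4345 C
n(e⁻) = 4345 / 96485 = 0.04503 mol
Al³⁺ + 3e⁻ → Al, so theoretical m(Al) = 0.01501 × 26.98 = 0.4050 g
Actual mass = 63.7% × 0.4050 = 0.258 g

0.258 g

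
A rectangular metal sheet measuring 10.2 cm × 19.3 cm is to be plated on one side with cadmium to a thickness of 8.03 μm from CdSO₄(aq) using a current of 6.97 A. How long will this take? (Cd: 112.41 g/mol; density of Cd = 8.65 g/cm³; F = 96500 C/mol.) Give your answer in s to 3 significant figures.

337 s

Plated area = 10.2 × 19.3 = 196.9 cm²
Volume = 196.9 × 8.03×10⁻⁴ cm = 0.1581 cm³
m(Cd) = 0.1581 × 8.65 = 1.368 g
n(Cd) = 1.368 / 112.41 = 0.01217 mol; n(e⁻) = 2 × 0.01217 = 0.02434 mol
Q = 0.02434 × 96500 = 2349 C
t = 2349 / 6.97 = 337.0 s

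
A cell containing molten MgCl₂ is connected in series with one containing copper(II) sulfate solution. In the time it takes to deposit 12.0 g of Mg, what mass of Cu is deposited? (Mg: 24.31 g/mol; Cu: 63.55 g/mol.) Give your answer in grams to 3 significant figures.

n(Mg) = 12.0 / 24.31 = 0.4936 mol
Mg²⁺ + 2e⁻ → Mg, so n(e⁻) = 2 × 0.4936 = 0.9872 mol
In series, the same 0.9872 mol of electrons flows through the second cell.
Cu²⁺ + 2e⁻ → Cu, so n(Cu) = 0.9872 / 2 = 0.4936 mol
m(Cu) = 0.4936 × 63.55 = 31.4 g

31.4 g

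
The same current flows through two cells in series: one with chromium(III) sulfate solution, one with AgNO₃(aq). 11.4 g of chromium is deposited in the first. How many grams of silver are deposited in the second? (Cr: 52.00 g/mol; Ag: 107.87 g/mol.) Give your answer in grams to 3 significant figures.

70.9 g

n(Cr) = 11.4 / 52.00 = 0.2192 mol
Cr³⁺ + 3e⁻ → Cr, so n(e⁻) = 3 × 0.2192 = 0.6576 mol
In series, the same 0.6576 mol of electrons flows through the second cell.
Ag⁺ + e⁻ → Ag, so n(Ag) = 0.6576 mol
m(Ag) = 0.6576 × 107.87 = 70.9 g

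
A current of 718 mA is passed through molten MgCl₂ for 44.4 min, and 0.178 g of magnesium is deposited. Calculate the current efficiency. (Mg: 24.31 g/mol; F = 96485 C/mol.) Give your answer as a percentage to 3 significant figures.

73.9%

Q = 0.718 × 2664 = 1913 C
n(e⁻) = 1913 / 96485 = 0.01983 mol
Mg²⁺ + 2e⁻ → Mg, so theoretical n(Mg) = 0.009915 mol → 0.2410 g
Efficiency = 0.178 / 0.2410 = 0.7386 = 73.9%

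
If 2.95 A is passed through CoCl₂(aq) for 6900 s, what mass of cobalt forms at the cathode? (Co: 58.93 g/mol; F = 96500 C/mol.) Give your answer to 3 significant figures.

Charge passed = 2.95 × 6900 = 20360 C
n(e⁻) = 20360 / 96500 = 0.2110 mol
Co²⁺ + 2e⁻ → Co, so n(Co) = 0.2110 / 2 = 0.1055 mol
m = 0.1055 × 58.93 = 6.22 g

6.22 g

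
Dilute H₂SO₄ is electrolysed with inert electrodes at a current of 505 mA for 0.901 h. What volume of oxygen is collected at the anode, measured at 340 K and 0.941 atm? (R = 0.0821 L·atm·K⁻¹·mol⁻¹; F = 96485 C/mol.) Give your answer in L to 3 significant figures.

0.126 L

Q = It = 0.505 × 3243.6 = 1638 C
Moles of electrons = 1638 / 96485 = 0.01698 mol
2H₂O → O₂ + 4H⁺ + 4e⁻, so n(O₂) = 0.01698 / 4 = 0.004245 mol
V = nRT/P = 0.004245 × 0.0821 × 340 / 0.941 = 0.1259 L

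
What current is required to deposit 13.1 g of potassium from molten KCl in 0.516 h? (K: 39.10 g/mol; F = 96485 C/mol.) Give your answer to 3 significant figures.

n(K) = 13.1 / 39.10 = 0.3350 mol
K⁺ + e⁻ → K, so n(e⁻) = 0.3350 mol
Q = 0.3350 × 96485 = 32320 C
I = Q / t = 32320 / 1857.6 s = 17.4 A

17.4 A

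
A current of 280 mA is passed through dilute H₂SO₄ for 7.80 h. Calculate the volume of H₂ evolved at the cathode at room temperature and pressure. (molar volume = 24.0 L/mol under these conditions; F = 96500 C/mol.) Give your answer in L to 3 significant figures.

0.978 L

Q = It = 0.280 × 28080 = 7862 C
n(e⁻) = Q/F = 7862/96500 = 0.08147 mol
2H⁺ + 2e⁻ → H₂, so n(H₂) = 0.08147 / 2 = 0.04074 mol
V = 0.04074 × 24.0 = 0.9778 L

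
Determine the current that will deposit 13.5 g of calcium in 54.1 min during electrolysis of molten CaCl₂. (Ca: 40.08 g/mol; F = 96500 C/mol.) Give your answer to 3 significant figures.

n(Ca) = 13.5 / 40.08 = 0.3368 mol
Ca²⁺ + 2e⁻ → Ca, so n(e⁻) = 2 × 0.3368 = 0.6736 mol
Q = 0.6736 × 96500 = 65000 C
I = Q / t = 65000 / 3246 s = 20.0 A

20.0 A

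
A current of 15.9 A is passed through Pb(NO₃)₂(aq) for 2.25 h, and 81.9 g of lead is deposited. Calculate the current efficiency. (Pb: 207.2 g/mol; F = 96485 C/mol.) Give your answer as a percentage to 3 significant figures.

Q = 15.9 × 8100 = 1.288×10^5 C
n(e⁻) = 1.288×10^5 / 96485 = 1.335 mol
Pb²⁺ + 2e⁻ → Pb, so theoretical n(Pb) = 0.6675 mol → 138.3 g
Efficiency = 81.9 / 138.3 = 0.5922 = 59.2%

59.2%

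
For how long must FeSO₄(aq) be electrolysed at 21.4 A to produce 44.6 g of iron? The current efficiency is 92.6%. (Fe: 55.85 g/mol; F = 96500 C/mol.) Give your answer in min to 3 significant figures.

130 min

n(Fe) = 44.6 / 55.85 = 0.7986 mol
Fe²⁺ + 2e⁻ → Fe, so n(e⁻) = 2 × 0.7986 = 1.597 mol
Q = 1.597 × 96500 / 0.926 = 1.664×10^5 C
t = Q / I = 1.664×10^5 / 21.4 = 7776 s = 130 min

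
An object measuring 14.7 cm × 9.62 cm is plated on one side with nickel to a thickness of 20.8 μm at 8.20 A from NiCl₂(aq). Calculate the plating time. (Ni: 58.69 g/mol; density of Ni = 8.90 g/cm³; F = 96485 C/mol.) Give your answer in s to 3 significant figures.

1050 s

Plated area = 14.7 × 9.62 = 141.4 cm²
Volume = 141.4 × 20.8×10⁻⁴ cm = 0.2941 cm³
m(Ni) = 0.2941 × 8.90 = 2.617 g
n(Ni) = 2.617 / 58.69 = 0.04459 mol; n(e⁻) = 2 × 0.04459 = 0.08918 mol
Q = 0.08918 × 96485 = 8605 C
t = 8605 / 8.20 = 1049 s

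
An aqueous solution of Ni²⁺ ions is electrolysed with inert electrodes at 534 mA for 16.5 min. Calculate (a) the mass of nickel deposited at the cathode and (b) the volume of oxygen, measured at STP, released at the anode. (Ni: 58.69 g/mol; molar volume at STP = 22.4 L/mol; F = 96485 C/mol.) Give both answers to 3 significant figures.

Q = 0.534 × 990 = 528.7 C; n(e⁻) = 528.7 / 96485 = 0.005480 mol
Cathode: Ni²⁺ + 2e⁻ → Ni → n(Ni) = 0.005480/2 = 0.002740 mol → 0.161 g
Anode: 2H₂O → O₂ + 4H⁺ + 4e⁻ → n(O₂) = 0.005480/4 = 0.001370 mol → 0.0307 L

0.161 g Ni; 0.0307 L O₂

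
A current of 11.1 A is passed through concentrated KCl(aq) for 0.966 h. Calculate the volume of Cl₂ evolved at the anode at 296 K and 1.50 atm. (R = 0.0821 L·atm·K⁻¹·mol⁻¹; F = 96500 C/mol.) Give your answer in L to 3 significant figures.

3.24 L

Charge passed = 11.1 × 3477.6 = 38600 C
n(e⁻) = Q/F = 38600/96500 = 0.4000 mol
2Cl⁻ → Cl₂ + 2e⁻, so n(Cl₂) = 0.4000 / 2 = 0.2000 mol
V = nRT/P = 0.2000 × 0.0821 × 296 / 1.50 = 3.240 L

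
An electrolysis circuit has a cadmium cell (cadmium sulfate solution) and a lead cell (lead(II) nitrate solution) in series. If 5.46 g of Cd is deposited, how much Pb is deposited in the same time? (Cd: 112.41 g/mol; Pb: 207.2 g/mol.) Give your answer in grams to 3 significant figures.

n(Cd) = 5.46 / 112.41 = 0.04857 mol
Cd²⁺ + 2e⁻ → Cd, so n(e⁻) = 2 × 0.04857 = 0.09714 mol
Same current for the same time ⇒ same n(e⁻) = 0.09714 mol in both cells.
Pb²⁺ + 2e⁻ → Pb, so n(Pb) = 0.09714 / 2 = 0.04857 mol
m(Pb) = 0.04857 × 207.2 = 10.1 g

10.1 g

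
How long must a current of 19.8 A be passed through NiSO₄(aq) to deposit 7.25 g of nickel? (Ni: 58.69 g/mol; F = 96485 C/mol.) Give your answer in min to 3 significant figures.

20.1 min

n(Ni) = 7.25 / 58.69 = 0.1235 mol
Ni²⁺ + 2e⁻ → Ni, so n(e⁻) = 2 × 0.1235 = 0.2470 mol
Q = 0.2470 × 96485 = 23830 C
t = Q / I = 23830 / 19.8 = 1204 s = 20.1 min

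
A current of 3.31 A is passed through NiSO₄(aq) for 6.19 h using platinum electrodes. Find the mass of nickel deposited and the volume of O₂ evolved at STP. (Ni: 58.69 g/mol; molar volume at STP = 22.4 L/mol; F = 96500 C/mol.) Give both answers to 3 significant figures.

22.4 g Ni; 4.28 L O₂

Q = 3.31 × 22284 = 73760 C; n(e⁻) = 73760 / 96500 = 0.7644 mol
Cathode: Ni²⁺ + 2e⁻ → Ni → n(Ni) = 0.7644/2 = 0.3822 mol → 22.4 g
Anode: 2H₂O → O₂ + 4H⁺ + 4e⁻ → n(O₂) = 0.7644/4 = 0.1911 mol → 4.28 L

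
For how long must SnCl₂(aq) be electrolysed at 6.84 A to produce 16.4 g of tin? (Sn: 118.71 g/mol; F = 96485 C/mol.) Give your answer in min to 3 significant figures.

n(Sn) = 16.4 / 118.71 = 0.1382 mol
Sn²⁺ + 2e⁻ → Sn, so n(e⁻) = 2 × 0.1382 = 0.2764 mol
Q = 0.2764 × 96485 = 26670 C
t = Q / I = 26670 / 6.84 = 3899 s = 65.0 min

65.0 min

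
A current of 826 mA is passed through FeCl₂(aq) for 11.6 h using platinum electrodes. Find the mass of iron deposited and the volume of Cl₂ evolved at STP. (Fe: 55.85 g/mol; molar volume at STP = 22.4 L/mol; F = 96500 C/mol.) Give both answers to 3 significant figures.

9.98 g Fe; 4.00 L Cl₂

Q = 0.826 × 41760 = 34490 C; n(e⁻) = 34490 / 96500 = 0.3574 mol
Cathode: Fe²⁺ + 2e⁻ → Fe → n(Fe) = 0.3574/2 = 0.1787 mol → 9.98 g
Anode: 2Cl⁻ → Cl₂ + 2e⁻ → n(Cl₂) = 0.3574/2 = 0.1787 mol → 4.00 L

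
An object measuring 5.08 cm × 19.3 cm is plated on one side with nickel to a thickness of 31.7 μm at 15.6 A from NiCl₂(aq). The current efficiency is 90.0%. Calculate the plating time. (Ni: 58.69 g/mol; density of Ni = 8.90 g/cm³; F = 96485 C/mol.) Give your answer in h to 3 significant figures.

0.180 h

Plated area = 5.08 × 19.3 = 98.04 cm²
Volume = 98.04 × 31.7×10⁻⁴ cm = 0.3108 cm³
m(Ni) = 0.3108 × 8.90 = 2.766 g
n(Ni) = 2.766 / 58.69 = 0.04713 mol; n(e⁻) = 2 × 0.04713 = 0.09426 mol
Q = 0.09426 × 96485 / 0.900 = 10110 C
t = 10110 / 15.6 = 648.1 s = 0.180 h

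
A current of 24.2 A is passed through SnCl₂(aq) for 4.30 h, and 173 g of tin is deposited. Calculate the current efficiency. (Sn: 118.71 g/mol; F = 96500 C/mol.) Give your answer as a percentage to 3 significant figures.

Q = 24.2 × 15480 = 3.746×10^5 C
n(e⁻) = 3.746×10^5 / 96500 = 3.882 mol
Sn²⁺ + 2e⁻ → Sn, so theoretical n(Sn) = 1.941 mol → 230.4 g
Efficiency = 173 / 230.4 = 0.7509 = 75.1%

75.1%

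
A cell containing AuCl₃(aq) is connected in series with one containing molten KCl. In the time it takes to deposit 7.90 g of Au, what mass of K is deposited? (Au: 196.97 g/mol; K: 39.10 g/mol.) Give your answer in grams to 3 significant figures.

n(Au) = 7.90 / 196.97 = 0.04011 mol
Au³⁺ + 3e⁻ → Au, so n(e⁻) = 3 × 0.04011 = 0.1203 mol
The cells are in series, so the same charge (and hence the same n(e⁻) = 0.1203 mol) passes through both.
K⁺ + e⁻ → K, so n(K) = 0.1203 mol
m(K) = 0.1203 × 39.10 = 4.70 g

4.70 g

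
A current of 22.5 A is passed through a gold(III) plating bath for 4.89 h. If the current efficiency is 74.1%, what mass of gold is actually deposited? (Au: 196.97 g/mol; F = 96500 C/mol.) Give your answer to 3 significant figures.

Q = 22.5 × 17604 = 3.961×10^5 C
n(e⁻) = 3.961×10^5 / 96500 = 4.105 mol
Au³⁺ + 3e⁻ → Au, so theoretical m(Au) = 1.368 × 196.97 = 269.5 g
Actual mass = 74.1% × 269.5 = 200 g

200 g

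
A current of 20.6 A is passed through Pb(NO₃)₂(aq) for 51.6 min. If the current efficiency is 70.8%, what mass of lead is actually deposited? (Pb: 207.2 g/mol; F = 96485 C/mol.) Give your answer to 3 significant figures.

48.5 g

Q = 20.6 × 3096 = 63780 C
n(e⁻) = 63780 / 96485 = 0.6610 mol
Pb²⁺ + 2e⁻ → Pb, so theoretical m(Pb) = 0.3305 × 207.2 = 68.48 g
Actual mass = 70.8% × 68.48 = 48.5 g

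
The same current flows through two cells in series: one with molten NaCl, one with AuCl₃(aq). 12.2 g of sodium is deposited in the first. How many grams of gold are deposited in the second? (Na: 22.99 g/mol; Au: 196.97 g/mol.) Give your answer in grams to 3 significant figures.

34.8 g

n(Na) = 12.2 / 22.99 = 0.5307 mol
Na⁺ + e⁻ → Na, so n(e⁻) = 0.5307 mol
Same current for the same time ⇒ same n(e⁻) = 0.5307 mol in both cells.
Au³⁺ + 3e⁻ → Au, so n(Au) = 0.5307 / 3 = 0.1769 mol
m(Au) = 0.1769 × 196.97 = 34.8 g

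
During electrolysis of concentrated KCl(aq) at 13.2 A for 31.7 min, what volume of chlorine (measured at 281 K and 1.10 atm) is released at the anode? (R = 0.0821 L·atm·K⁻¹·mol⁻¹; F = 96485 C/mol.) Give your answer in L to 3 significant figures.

2.73 L

Q = It = 13.2 × 1902 = 25110 C
Moles of electrons = 25110 / 96485 = 0.2602 mol
2Cl⁻ → Cl₂ + 2e⁻, so n(Cl₂) = 0.2602 / 2 = 0.1301 mol
V = nRT/P = 0.1301 × 0.0821 × 281 / 1.10 = 2.729 L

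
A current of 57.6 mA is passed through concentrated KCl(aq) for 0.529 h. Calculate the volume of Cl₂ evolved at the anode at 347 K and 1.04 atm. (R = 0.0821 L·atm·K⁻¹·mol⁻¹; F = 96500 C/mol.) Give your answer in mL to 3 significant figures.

Charge passed = 0.0576 × 1904.4 = 109.7 C
n(e⁻) = 109.7 / 96500 = 0.001137 mol
2Cl⁻ → Cl₂ + 2e⁻, so n(Cl₂) = 0.001137 / 2 = 5.685×10^-4 mol
V = nRT/P = 5.685×10^-4 × 0.0821 × 347 / 1.04 = 0.01557 L
= 15.6 mL

15.6 mL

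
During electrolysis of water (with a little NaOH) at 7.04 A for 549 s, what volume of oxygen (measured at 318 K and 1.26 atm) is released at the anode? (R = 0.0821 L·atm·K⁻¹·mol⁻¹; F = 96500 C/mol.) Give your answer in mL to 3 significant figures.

207 mL

Q = It = 7.04 × 549 = 3865 C
Moles of electrons = 3865 / 96500 = 0.04005 mol
2H₂O → O₂ + 4H⁺ + 4e⁻, so n(O₂) = 0.04005 / 4 = 0.01001 mol
V = nRT/P = 0.01001 × 0.0821 × 318 / 1.26 = 0.2074 L
= 207 mL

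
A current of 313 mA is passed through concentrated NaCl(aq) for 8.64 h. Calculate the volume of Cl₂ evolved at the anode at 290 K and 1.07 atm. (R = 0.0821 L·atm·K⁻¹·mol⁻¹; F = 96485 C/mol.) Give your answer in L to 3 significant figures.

1.12 L

Charge passed = 0.313 × 31104 = 9736 C
n(e⁻) = 9736 / 96485 = 0.1009 mol
2Cl⁻ → Cl₂ + 2e⁻, so n(Cl₂) = 0.1009 / 2 = 0.05045 mol
V = nRT/P = 0.05045 × 0.0821 × 290 / 1.07 = 1.123 L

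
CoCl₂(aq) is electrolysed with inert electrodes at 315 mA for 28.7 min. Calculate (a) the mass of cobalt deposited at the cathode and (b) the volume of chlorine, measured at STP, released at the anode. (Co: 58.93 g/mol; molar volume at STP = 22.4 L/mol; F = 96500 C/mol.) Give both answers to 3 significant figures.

0.166 g Co; 0.0630 L Cl₂

Q = 0.315 × 1722 = 542.4 C; n(e⁻) = 542.4 / 96500 = 0.005621 mol
Cathode: Co²⁺ + 2e⁻ → Co → n(Co) = 0.005621/2 = 0.002811 mol → 0.166 g
Anode: 2Cl⁻ → Cl₂ + 2e⁻ → n(Cl₂) = 0.005621/2 = 0.002811 mol → 0.0630 L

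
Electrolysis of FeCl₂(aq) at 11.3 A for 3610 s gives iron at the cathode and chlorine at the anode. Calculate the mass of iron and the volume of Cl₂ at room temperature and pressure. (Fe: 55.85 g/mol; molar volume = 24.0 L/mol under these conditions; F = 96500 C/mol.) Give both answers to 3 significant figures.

11.8 g Fe; 5.07 L Cl₂

Q = 11.3 × 3610 = 40790 C; n(e⁻) = 40790 / 96500 = 0.4227 mol
Cathode: Fe²⁺ + 2e⁻ → Fe → n(Fe) = 0.4227/2 = 0.2114 mol → 11.8 g
Anode: 2Cl⁻ → Cl₂ + 2e⁻ → n(Cl₂) = 0.4227/2 = 0.2114 mol → 5.07 L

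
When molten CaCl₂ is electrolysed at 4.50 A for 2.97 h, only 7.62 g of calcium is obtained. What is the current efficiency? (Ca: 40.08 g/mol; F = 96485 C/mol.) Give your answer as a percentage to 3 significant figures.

Q = 4.50 × 10692 = 48110 C
n(e⁻) = 48110 / 96485 = 0.4986 mol
Ca²⁺ + 2e⁻ → Ca, so theoretical n(Ca) = 0.2493 mol → 9.992 g
Efficiency = 7.62 / 9.992 = 0.7626 = 76.3%

76.3%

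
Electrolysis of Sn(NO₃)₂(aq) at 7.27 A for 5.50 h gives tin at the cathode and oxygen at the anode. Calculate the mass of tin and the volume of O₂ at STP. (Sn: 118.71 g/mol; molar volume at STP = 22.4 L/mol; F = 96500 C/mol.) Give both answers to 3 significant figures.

88.5 g Sn; 8.35 L O₂

Q = 7.27 × 19800 = 1.439×10^5 C; n(e⁻) = 1.439×10^5 / 96500 = 1.491 mol
Cathode: Sn²⁺ + 2e⁻ → Sn → n(Sn) = 1.491/2 = 0.7455 mol → 88.5 g
Anode: 2H₂O → O₂ + 4H⁺ + 4e⁻ → n(O₂) = 1.491/4 = 0.3728 mol → 8.35 L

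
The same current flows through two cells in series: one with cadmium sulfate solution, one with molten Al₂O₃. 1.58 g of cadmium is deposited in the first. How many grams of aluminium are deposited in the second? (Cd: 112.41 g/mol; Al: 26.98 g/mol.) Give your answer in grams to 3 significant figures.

n(Cd) = 1.58 / 112.41 = 0.01406 mol
Cd²⁺ + 2e⁻ → Cd, so n(e⁻) = 2 × 0.01406 = 0.02812 mol
In series, the same 0.02812 mol of electrons flows through the second cell.
Al³⁺ + 3e⁻ → Al, so n(Al) = 0.02812 / 3 = 0.009373 mol
m(Al) = 0.009373 × 26.98 = 0.253 g

0.253 g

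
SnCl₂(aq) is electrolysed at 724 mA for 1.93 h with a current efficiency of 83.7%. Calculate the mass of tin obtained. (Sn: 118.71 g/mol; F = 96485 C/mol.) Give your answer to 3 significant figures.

Q = 0.724 × 6948 = 5030 C
n(e⁻) = 5030 / 96485 = 0.05213 mol
Sn²⁺ + 2e⁻ → Sn, so theoretical m(Sn) = 0.02607 × 118.71 = 3.095 g
Actual mass = 83.7% × 3.095 = 2.59 g

2.59 g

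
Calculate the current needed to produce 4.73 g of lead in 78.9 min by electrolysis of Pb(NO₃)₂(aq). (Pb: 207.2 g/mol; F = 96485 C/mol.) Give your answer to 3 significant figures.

0.931 A

n(Pb) = 4.73 / 207.2 = 0.02283 mol
Pb²⁺ + 2e⁻ → Pb, so n(e⁻) = 2 × 0.02283 = 0.04566 mol
Q = 0.04566 × 96485 = 4406 C
I = Q / t = 4406 / 4734 s = 0.931 A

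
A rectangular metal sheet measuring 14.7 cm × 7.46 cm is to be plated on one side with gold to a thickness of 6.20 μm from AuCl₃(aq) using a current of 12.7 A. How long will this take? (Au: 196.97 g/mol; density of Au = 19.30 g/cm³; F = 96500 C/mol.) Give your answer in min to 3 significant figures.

2.53 min

Plated area = 14.7 × 7.46 = 109.7 cm²
Volume = 109.7 × 6.20×10⁻⁴ cm = 0.06801 cm³
m(Au) = 0.06801 × 19.30 = 1.313 g
n(Au) = 1.313 / 196.97 = 0.006666 mol; n(e⁻) = 3 × 0.006666 = 0.02000 mol
Q = 0.02000 × 96500 = 1930 C
t = 1930 / 12.7 = 152.0 s = 2.53 min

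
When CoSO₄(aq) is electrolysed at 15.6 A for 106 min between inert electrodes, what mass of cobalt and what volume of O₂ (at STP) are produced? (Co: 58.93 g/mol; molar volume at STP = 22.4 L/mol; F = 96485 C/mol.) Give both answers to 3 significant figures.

30.3 g Co; 5.76 L O₂

Q = 15.6 × 6360 = 99220 C; n(e⁻) = 99220 / 96485 = 1.028 mol
Cathode: Co²⁺ + 2e⁻ → Co → n(Co) = 1.028/2 = 0.5140 mol → 30.3 g
Anode: 2H₂O → O₂ + 4H⁺ + 4e⁻ → n(O₂) = 1.028/4 = 0.2570 mol → 5.76 L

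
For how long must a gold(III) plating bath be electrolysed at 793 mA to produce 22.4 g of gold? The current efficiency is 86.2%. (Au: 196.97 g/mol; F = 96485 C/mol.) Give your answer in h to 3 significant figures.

13.4 h

n(Au) = 22.4 / 196.97 = 0.1137 mol
Au³⁺ + 3e⁻ → Au, so n(e⁻) = 3 × 0.1137 = 0.3411 mol
Q = 0.3411 × 96485 / 0.862 = 38180 C
t = Q / I = 38180 / 0.793 = 48150 s = 13.4 h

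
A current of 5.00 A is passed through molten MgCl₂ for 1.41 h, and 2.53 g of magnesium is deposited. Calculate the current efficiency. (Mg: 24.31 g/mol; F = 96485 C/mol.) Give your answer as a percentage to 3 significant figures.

79.1%

Q = 5.00 × 5076 = 25380 C
n(e⁻) = 25380 / 96485 = 0.2630 mol
Mg²⁺ + 2e⁻ → Mg, so theoretical n(Mg) = 0.1315 mol → 3.197 g
Efficiency = 2.53 / 3.197 = 0.7914 = 79.1%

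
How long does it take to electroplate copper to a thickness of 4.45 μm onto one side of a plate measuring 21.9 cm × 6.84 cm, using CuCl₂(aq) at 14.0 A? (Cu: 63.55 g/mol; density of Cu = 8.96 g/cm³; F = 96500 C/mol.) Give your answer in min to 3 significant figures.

2.16 min

Plated area = 21.9 × 6.84 = 149.8 cm²
Volume = 149.8 × 4.45×10⁻⁴ cm = 0.06666 cm³
m(Cu) = 0.06666 × 8.96 = 0.5973 g
n(Cu) = 0.5973 / 63.55 = 0.009399 mol; n(e⁻) = 2 × 0.009399 = 0.01880 mol
Q = 0.01880 × 96500 = 1814 C
t = 1814 / 14.0 = 129.6 s = 2.16 min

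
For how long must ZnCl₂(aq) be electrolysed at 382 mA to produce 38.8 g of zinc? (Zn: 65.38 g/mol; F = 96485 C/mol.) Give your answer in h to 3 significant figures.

83.3 h

n(Zn) = 38.8 / 65.38 = 0.5935 mol
Zn²⁺ + 2e⁻ → Zn, so n(e⁻) = 2 × 0.5935 = 1.187 mol
Q = 1.187 × 96485 = 1.145×10^5 C
t = Q / I = 1.145×10^5 / 0.382 = 2.997×10^5 s = 83.3 h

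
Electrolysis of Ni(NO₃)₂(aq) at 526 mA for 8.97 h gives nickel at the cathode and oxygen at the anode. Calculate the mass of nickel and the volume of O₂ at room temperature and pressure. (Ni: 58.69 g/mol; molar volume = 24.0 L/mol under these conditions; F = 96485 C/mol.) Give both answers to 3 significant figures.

Q = 0.526 × 32292 = 16990 C; n(e⁻) = 16990 / 96485 = 0.1761 mol
Cathode: Ni²⁺ + 2e⁻ → Ni → n(Ni) = 0.1761/2 = 0.08805 mol → 5.17 g
Anode: 2H₂O → O₂ + 4H⁺ + 4e⁻ → n(O₂) = 0.1761/4 = 0.04403 mol → 1.06 L

5.17 g Ni; 1.06 L O₂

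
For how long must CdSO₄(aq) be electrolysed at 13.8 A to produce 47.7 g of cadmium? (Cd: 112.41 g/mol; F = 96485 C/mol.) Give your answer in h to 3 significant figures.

n(Cd) = 47.7 / 112.41 = 0.4243 mol
Cd²⁺ + 2e⁻ → Cd, so n(e⁻) = 2 × 0.4243 = 0.8486 mol
Q = 0.8486 × 96485 = 81880 C
t = Q / I = 81880 / 13.8 = 5933 s = 1.65 h

1.65 h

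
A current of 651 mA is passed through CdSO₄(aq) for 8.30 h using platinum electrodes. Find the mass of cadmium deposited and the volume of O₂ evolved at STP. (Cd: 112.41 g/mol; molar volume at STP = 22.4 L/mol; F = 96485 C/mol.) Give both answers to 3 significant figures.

Q = 0.651 × 29880 = 19450 C; n(e⁻) = 19450 / 96485 = 0.2016 mol
Cathode: Cd²⁺ + 2e⁻ → Cd → n(Cd) = 0.2016/2 = 0.1008 mol → 11.3 g
Anode: 2H₂O → O₂ + 4H⁺ + 4e⁻ → n(O₂) = 0.2016/4 = 0.05040 mol → 1.13 L

11.3 g Cd; 1.13 L O₂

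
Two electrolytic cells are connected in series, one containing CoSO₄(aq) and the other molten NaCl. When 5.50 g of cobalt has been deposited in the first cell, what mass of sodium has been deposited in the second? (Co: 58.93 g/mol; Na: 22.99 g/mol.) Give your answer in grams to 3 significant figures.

n(Co) = 5.50 / 58.93 = 0.09333 mol
Co²⁺ + 2e⁻ → Co, so n(e⁻) = 2 × 0.09333 = 0.1867 mol
Same current for the same time ⇒ same n(e⁻) = 0.1867 mol in both cells.
Na⁺ + e⁻ → Na, so n(Na) = 0.1867 mol
m(Na) = 0.1867 × 22.99 = 4.29 g

4.29 g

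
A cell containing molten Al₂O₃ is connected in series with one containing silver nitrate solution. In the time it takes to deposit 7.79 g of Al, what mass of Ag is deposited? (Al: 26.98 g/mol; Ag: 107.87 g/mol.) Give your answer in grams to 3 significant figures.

n(Al) = 7.79 / 26.98 = 0.2887 mol
Al³⁺ + 3e⁻ → Al, so n(e⁻) = 3 × 0.2887 = 0.8661 mol
The cells are in series, so the same charge (and hence the same n(e⁻) = 0.8661 mol) passes through both.
Ag⁺ + e⁻ → Ag, so n(Ag) = 0.8661 mol
m(Ag) = 0.8661 × 107.87 = 93.4 g

93.4 g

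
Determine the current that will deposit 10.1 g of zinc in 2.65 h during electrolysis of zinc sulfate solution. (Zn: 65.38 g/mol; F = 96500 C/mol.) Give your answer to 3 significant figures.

3.13 A

n(Zn) = 10.1 / 65.38 = 0.1545 mol
Zn²⁺ + 2e⁻ → Zn, so n(e⁻) = 2 × 0.1545 = 0.3090 mol
Q = 0.3090 × 96500 = 29820 C
I = Q / t = 29820 / 9540 s = 3.13 A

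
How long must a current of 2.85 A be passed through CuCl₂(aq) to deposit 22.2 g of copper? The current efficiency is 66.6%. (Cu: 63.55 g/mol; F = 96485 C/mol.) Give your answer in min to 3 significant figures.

n(Cu) = 22.2 / 63.55 = 0.3493 mol
Cu²⁺ + 2e⁻ → Cu, so n(e⁻) = 2 × 0.3493 = 0.6986 mol
Q = 0.6986 × 96485 / 0.666 = 1.012×10^5 C
t = Q / I = 1.012×10^5 / 2.85 = 35510 s = 592 min

592 min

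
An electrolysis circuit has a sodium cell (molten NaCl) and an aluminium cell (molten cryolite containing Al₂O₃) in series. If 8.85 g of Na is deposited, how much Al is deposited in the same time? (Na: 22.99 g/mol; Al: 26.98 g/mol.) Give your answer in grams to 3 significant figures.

n(Na) = 8.85 / 22.99 = 0.3849 mol
Na⁺ + e⁻ → Na, so n(e⁻) = 0.3849 mol
Same current for the same time ⇒ same n(e⁻) = 0.3849 mol in both cells.
Al³⁺ + 3e⁻ → Al, so n(Al) = 0.3849 / 3 = 0.1283 mol
m(Al) = 0.1283 × 26.98 = 3.46 g

3.46 g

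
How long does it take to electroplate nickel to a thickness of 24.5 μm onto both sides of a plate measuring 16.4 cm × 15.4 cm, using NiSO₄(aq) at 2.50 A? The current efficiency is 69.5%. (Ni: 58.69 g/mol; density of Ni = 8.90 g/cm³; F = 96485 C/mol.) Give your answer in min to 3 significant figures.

347 min

Plated area = 2 × 16.4 × 15.4 = 505.1 cm²
Volume = 505.1 × 24.5×10⁻⁴ cm = 1.237 cm³
m(Ni) = 1.237 × 8.90 = 11.01 g
n(Ni) = 11.01 / 58.69 = 0.1876 mol; n(e⁻) = 2 × 0.1876 = 0.3752 mol
Q = 0.3752 × 96485 / 0.695 = 52090 C
t = 52090 / 2.50 = 20840 s = 347 min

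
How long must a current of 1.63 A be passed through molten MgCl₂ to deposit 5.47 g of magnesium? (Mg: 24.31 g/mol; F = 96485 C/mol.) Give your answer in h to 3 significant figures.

7.40 h

n(Mg) = 5.47 / 24.31 = 0.2250 mol
Mg²⁺ + 2e⁻ → Mg, so n(e⁻) = 2 × 0.2250 = 0.4500 mol
Q = 0.4500 × 96485 = 43420 C
t = Q / I = 43420 / 1.63 = 26640 s = 7.40 h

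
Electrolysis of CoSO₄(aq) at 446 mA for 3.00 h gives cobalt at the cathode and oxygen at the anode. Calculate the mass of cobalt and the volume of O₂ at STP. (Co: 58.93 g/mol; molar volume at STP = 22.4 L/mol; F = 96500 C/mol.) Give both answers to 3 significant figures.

Q = 0.446 × 10800 = 4817 C; n(e⁻) = 4817 / 96500 = 0.04992 mol
Cathode: Co²⁺ + 2e⁻ → Co → n(Co) = 0.04992/2 = 0.02496 mol → 1.47 g
Anode: 2H₂O → O₂ + 4H⁺ + 4e⁻ → n(O₂) = 0.04992/4 = 0.01248 mol → 0.280 L

1.47 g Co; 0.280 L O₂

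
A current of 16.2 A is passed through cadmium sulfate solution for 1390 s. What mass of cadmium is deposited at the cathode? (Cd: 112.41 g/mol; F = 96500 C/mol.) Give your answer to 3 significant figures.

Q = 16.2 A × 1390 s = 22520 C
Moles of electrons = 22520 / 96500 = 0.2334 mol
Cd²⁺ + 2e⁻ → Cd, so n(Cd) = 0.2334 / 2 = 0.1167 mol
m = 0.1167 × 112.41 = 13.1 g

13.1 g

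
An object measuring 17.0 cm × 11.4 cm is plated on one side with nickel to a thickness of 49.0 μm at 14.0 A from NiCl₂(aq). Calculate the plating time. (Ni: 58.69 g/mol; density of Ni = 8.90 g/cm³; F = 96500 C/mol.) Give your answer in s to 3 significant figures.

1990 s

Plated area = 17.0 × 11.4 = 193.8 cm²
Volume = 193.8 × 49.0×10⁻⁴ cm = 0.9496 cm³
m(Ni) = 0.9496 × 8.90 = 8.451 g
n(Ni) = 8.451 / 58.69 = 0.1440 mol; n(e⁻) = 2 × 0.1440 = 0.2880 mol
Q = 0.2880 × 96500 = 27790 C
t = 27790 / 14.0 = 1985 s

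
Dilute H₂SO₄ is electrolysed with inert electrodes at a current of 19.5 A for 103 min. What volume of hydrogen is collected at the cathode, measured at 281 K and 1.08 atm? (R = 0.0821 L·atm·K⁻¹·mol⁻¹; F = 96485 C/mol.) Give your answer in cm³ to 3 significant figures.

Q = It = 19.5 × 6180 = 1.205×10^5 C
n(e⁻) = 1.205×10^5 / 96485 = 1.249 mol
2H⁺ + 2e⁻ → H₂, so n(H₂) = 1.249 / 2 = 0.6245 mol
V = nRT/P = 0.6245 × 0.0821 × 281 / 1.08 = 13.34 L
= 13300 cm³

13300 cm³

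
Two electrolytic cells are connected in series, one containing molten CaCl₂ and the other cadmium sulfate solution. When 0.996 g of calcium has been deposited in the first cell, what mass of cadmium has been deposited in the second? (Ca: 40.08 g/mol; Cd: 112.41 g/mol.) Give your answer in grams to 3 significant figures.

n(Ca) = 0.996 / 40.08 = 0.02485 mol
Ca²⁺ + 2e⁻ → Ca, so n(e⁻) = 2 × 0.02485 = 0.04970 mol
Since the cells are in series, n(e⁻) in the Cd cell is also 0.04970 mol.
Cd²⁺ + 2e⁻ → Cd, so n(Cd) = 0.04970 / 2 = 0.02485 mol
m(Cd) = 0.02485 × 112.41 = 2.79 g

2.79 g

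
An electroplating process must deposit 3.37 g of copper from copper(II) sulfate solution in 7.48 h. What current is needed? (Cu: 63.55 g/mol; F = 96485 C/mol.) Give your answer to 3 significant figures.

0.380 A

n(Cu) = 3.37 / 63.55 = 0.05303 mol
Cu²⁺ + 2e⁻ → Cu, so n(e⁻) = 2 × 0.05303 = 0.1061 mol
Q = 0.1061 × 96485 = 10240 C
I = Q / t = 10240 / 26928 s = 0.380 A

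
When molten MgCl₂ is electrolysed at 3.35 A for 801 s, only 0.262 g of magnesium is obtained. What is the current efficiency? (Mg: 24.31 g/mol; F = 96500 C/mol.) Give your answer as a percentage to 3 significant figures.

Q = 3.35 × 801 = 2683 C
n(e⁻) = 2683 / 96500 = 0.02780 mol
Mg²⁺ + 2e⁻ → Mg, so theoretical n(Mg) = 0.01390 mol → 0.3379 g
Efficiency = 0.262 / 0.3379 = 0.7754 = 77.5%

77.5%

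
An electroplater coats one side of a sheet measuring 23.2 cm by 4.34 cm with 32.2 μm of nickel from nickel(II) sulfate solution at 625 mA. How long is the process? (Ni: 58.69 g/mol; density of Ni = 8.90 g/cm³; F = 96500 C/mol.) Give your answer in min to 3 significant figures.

Plated area = 23.2 × 4.34 = 100.7 cm²
Volume = 100.7 × 32.2×10⁻⁴ cm = 0.3243 cm³
m(Ni) = 0.3243 × 8.90 = 2.886 g
n(Ni) = 2.886 / 58.69 = 0.04917 mol; n(e⁻) = 2 × 0.04917 = 0.09834 mol
Q = 0.09834 × 96500 = 9490 C
t = 9490 / 0.625 = 15180 s = 253 min

253 min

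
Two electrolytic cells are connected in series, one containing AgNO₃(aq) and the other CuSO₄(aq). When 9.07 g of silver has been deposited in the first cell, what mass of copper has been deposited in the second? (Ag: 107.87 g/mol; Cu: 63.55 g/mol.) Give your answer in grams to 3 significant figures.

2.67 g

n(Ag) = 9.07 / 107.87 = 0.08408 mol
Ag⁺ + e⁻ → Ag, so n(e⁻) = 0.08408 mol
The cells are in series, so the same charge (and hence the same n(e⁻) = 0.08408 mol) passes through both.
Cu²⁺ + 2e⁻ → Cu, so n(Cu) = 0.08408 / 2 = 0.04204 mol
m(Cu) = 0.04204 × 63.55 = 2.67 g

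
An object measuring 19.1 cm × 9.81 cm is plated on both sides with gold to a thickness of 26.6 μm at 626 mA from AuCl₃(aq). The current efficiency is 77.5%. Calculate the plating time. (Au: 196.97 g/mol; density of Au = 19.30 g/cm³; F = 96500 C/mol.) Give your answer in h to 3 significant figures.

16.2 h

Plated area = 2 × 19.1 × 9.81 = 374.7 cm²
Volume = 374.7 × 26.6×10⁻⁴ cm = 0.9967 cm³
m(Au) = 0.9967 × 19.30 = 19.24 g
n(Au) = 19.24 / 196.97 = 0.09768 mol; n(e⁻) = 3 × 0.09768 = 0.2930 mol
Q = 0.2930 × 96500 / 0.775 = 36480 C
t = 36480 / 0.626 = 58270 s = 16.2 h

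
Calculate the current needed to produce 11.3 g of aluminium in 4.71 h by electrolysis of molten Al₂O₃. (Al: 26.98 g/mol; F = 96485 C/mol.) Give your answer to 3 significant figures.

n(Al) = 11.3 / 26.98 = 0.4188 mol
Al³⁺ + 3e⁻ → Al, so n(e⁻) = 3 × 0.4188 = 1.256 mol
Q = 1.256 × 96485 = 1.212×10^5 C
I = Q / t = 1.212×10^5 / 16956 s = 7.15 A

7.15 A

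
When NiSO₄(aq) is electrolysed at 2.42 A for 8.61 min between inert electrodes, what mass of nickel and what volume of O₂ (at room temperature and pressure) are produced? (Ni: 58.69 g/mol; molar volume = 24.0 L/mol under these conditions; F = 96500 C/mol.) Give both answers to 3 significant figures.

0.380 g Ni; 0.0777 L O₂

Q = 2.42 × 516.6 = 1250 C; n(e⁻) = 1250 / 96500 = 0.01295 mol
Cathode: Ni²⁺ + 2e⁻ → Ni → n(Ni) = 0.01295/2 = 0.006475 mol → 0.380 g
Anode: 2H₂O → O₂ + 4H⁺ + 4e⁻ → n(O₂) = 0.01295/4 = 0.003238 mol → 0.0777 L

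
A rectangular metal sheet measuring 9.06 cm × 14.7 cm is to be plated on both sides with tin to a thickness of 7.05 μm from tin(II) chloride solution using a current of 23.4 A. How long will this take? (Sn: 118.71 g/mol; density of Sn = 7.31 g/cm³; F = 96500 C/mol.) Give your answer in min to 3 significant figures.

1.59 min

Plated area = 2 × 9.06 × 14.7 = 266.4 cm²
Volume = 266.4 × 7.05×10⁻⁴ cm = 0.1878 cm³
m(Sn) = 0.1878 × 7.31 = 1.373 g
n(Sn) = 1.373 / 118.71 = 0.01157 mol; n(e⁻) = 2 × 0.01157 = 0.02314 mol
Q = 0.02314 × 96500 = 2233 C
t = 2233 / 23.4 = 95.43 s = 1.59 min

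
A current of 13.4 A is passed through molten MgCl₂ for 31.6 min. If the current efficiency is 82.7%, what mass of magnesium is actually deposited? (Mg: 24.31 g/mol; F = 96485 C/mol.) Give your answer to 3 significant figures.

Q = 13.4 × 1896 = 25410 C
n(e⁻) = 25410 / 96485 = 0.2634 mol
Mg²⁺ + 2e⁻ → Mg, so theoretical m(Mg) = 0.1317 × 24.31 = 3.202 g
Actual mass = 82.7% × 3.202 = 2.65 g

2.65 g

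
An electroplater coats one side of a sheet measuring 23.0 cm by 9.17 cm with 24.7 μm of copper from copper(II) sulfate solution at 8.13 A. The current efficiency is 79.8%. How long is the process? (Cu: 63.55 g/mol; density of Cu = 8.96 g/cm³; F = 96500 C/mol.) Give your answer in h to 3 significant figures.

Plated area = 23.0 × 9.17 = 210.9 cm²
Volume = 210.9 × 24.7×10⁻⁴ cm = 0.5209 cm³
m(Cu) = 0.5209 × 8.96 = 4.667 g
n(Cu) = 4.667 / 63.55 = 0.07344 mol; n(e⁻) = 2 × 0.07344 = 0.1469 mol
Q = 0.1469 × 96500 / 0.798 = 17760 C
t = 17760 / 8.13 = 2185 s = 0.607 h

0.607 h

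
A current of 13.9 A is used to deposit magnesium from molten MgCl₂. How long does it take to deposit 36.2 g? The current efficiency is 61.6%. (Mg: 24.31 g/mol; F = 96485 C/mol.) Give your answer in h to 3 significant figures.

n(Mg) = 36.2 / 24.31 = 1.489 mol
Mg²⁺ + 2e⁻ → Mg, so n(e⁻) = 2 × 1.489 = 2.978 mol
Q = 2.978 × 96485 / 0.616 = 4.664×10^5 C
t = Q / I = 4.664×10^5 / 13.9 = 33550 s = 9.32 h

9.32 h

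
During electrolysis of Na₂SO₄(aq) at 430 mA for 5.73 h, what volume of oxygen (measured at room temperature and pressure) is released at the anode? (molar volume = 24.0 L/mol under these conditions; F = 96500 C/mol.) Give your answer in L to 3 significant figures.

0.552 L

Q = 0.430 A × 20628 s = 8870 C
n(e⁻) = 8870 / 96500 = 0.09192 mol
2H₂O → O₂ + 4H⁺ + 4e⁻, so n(O₂) = 0.09192 / 4 = 0.02298 mol
V = 0.02298 × 24.0 = 0.5515 L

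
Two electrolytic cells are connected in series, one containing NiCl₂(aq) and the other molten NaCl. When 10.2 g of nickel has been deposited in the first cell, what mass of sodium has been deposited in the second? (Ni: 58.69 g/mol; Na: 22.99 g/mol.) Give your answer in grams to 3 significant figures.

7.99 g

n(Ni) = 10.2 / 58.69 = 0.1738 mol
Ni²⁺ + 2e⁻ → Ni, so n(e⁻) = 2 × 0.1738 = 0.3476 mol
In series, the same 0.3476 mol of electrons flows through the second cell.
Na⁺ + e⁻ → Na, so n(Na) = 0.3476 mol
m(Na) = 0.3476 × 22.99 = 7.99 g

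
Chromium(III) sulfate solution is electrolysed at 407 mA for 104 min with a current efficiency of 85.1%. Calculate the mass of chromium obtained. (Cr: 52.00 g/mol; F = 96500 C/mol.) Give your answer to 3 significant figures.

Q = 0.407 × 6240 = 2540 C
n(e⁻) = 2540 / 96500 = 0.02632 mol
Cr³⁺ + 3e⁻ → Cr, so theoretical m(Cr) = 0.008773 × 52.00 = 0.4562 g
Actual mass = 85.1% × 0.4562 = 0.388 g

0.388 g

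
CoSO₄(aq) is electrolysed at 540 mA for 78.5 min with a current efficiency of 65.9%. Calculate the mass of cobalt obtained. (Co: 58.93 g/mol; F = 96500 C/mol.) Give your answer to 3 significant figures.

Q = 0.540 × 4710 = 2543 C
n(e⁻) = 2543 / 96500 = 0.02635 mol
Co²⁺ + 2e⁻ → Co, so theoretical m(Co) = 0.01318 × 58.93 = 0.7767 g
Actual mass = 65.9% × 0.7767 = 0.512 g

0.512 g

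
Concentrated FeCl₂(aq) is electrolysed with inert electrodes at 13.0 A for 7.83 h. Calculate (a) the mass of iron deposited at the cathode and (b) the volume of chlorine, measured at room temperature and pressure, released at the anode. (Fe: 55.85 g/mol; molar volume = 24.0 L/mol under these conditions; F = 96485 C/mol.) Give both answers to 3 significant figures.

Q = 13.0 × 28188 = 3.664×10^5 C; n(e⁻) = 3.664×10^5 / 96485 = 3.797 mol
Cathode: Fe²⁺ + 2e⁻ → Fe → n(Fe) = 3.797/2 = 1.899 mol → 106 g
Anode: 2Cl⁻ → Cl₂ + 2e⁻ → n(Cl₂) = 3.797/2 = 1.899 mol → 45.6 L

106 g Fe; 45.6 L Cl₂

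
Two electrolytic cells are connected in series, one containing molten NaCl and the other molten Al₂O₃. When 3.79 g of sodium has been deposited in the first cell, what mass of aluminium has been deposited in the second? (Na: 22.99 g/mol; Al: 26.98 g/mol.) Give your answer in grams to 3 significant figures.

1.48 g

n(Na) = 3.79 / 22.99 = 0.1649 mol
Na⁺ + e⁻ → Na, so n(e⁻) = 0.1649 mol
In series, the same 0.1649 mol of electrons flows through the second cell.
Al³⁺ + 3e⁻ → Al, so n(Al) = 0.1649 / 3 = 0.05497 mol
m(Al) = 0.05497 × 26.98 = 1.48 g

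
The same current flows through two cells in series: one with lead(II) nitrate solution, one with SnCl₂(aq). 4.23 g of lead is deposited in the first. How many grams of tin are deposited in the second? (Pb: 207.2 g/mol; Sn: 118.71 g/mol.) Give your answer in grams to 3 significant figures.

2.42 g

n(Pb) = 4.23 / 207.2 = 0.02042 mol
Pb²⁺ + 2e⁻ → Pb, so n(e⁻) = 2 × 0.02042 = 0.04084 mol
Same current for the same time ⇒ same n(e⁻) = 0.04084 mol in both cells.
Sn²⁺ + 2e⁻ → Sn, so n(Sn) = 0.04084 / 2 = 0.02042 mol
m(Sn) = 0.02042 × 118.71 = 2.42 g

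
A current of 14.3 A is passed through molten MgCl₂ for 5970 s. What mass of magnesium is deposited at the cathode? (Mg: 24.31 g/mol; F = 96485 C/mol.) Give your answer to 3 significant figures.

10.8 g

Charge passed = 14.3 × 5970 = 85370 C
Moles of electrons = 85370 / 96485 = 0.8848 mol
Mg²⁺ + 2e⁻ → Mg, so n(Mg) = 0.8848 / 2 = 0.4424 mol
m = 0.4424 × 24.31 = 10.8 g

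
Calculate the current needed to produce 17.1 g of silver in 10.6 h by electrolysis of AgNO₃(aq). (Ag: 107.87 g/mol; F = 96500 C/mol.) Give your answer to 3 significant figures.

0.401 A

n(Ag) = 17.1 / 107.87 = 0.1585 mol
Ag⁺ + e⁻ → Ag, so n(e⁻) = 0.1585 mol
Q = 0.1585 × 96500 = 15300 C
I = Q / t = 15300 / 38160 s = 0.401 A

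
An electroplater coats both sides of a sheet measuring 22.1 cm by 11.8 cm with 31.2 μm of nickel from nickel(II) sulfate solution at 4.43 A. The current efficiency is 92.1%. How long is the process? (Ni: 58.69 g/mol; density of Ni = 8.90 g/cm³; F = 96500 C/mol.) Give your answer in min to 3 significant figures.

195 min

Plated area = 2 × 22.1 × 11.8 = 521.6 cm²
Volume = 521.6 × 31.2×10⁻⁴ cm = 1.627 cm³
m(Ni) = 1.627 × 8.90 = 14.48 g
n(Ni) = 14.48 / 58.69 = 0.2467 mol; n(e⁻) = 2 × 0.2467 = 0.4934 mol
Q = 0.4934 × 96500 / 0.921 = 51700 C
t = 51700 / 4.43 = 11670 s = 195 min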